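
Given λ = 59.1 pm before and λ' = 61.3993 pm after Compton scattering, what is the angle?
87.00°

First find the wavelength shift:
Δλ = λ' - λ = 61.3993 - 59.1 = 2.2993 pm

Using Δλ = λ_C(1 - cos θ), with λ_C = h/(m_e·c) ≈ 2.42631024 pm:
cos θ = 1 - Δλ/λ_C
cos θ = 1 - 2.2993/2.42631024
cos θ = 0.052347

θ = arccos(0.052347)
θ = 87.00°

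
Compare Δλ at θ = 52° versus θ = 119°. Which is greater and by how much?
119° produces the larger shift by a factor of 3.863

Calculate both shifts using Δλ = λ_C(1 - cos θ):

For θ₁ = 52°:
Δλ₁ = 2.4263 × (1 - cos(52°))
Δλ₁ = 2.4263 × 0.3843
Δλ₁ = 0.9325 pm

For θ₂ = 119°:
Δλ₂ = 2.4263 × (1 - cos(119°))
Δλ₂ = 2.4263 × 1.4848
Δλ₂ = 3.6026 pm

The 119° angle produces the larger shift.
Ratio: 3.6026/0.9325 = 3.863

(Intermediate values are shown rounded; full precision is carried through to the final answer.)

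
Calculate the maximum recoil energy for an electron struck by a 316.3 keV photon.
174.9664 keV

Maximum energy transfer occurs at θ = 180° (backscattering).

Initial photon: E₀ = 316.3 keV → λ₀ = 3.9198 pm

Maximum Compton shift (at 180°):
Δλ_max = 2λ_C = 2 × 2.4263 = 4.8526 pm

Final wavelength:
λ' = 3.9198 + 4.8526 = 8.7724 pm

Minimum photon energy (maximum energy to electron):
E'_min = hc/λ' = 141.3336 keV

Maximum electron kinetic energy:
K_max = E₀ - E'_min = 316.3000 - 141.3336 = 174.9664 keV

(Intermediate values are shown rounded; full precision is carried through to the final answer.)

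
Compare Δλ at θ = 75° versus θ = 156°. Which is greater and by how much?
156° produces the larger shift by a factor of 2.582

Calculate both shifts using Δλ = λ_C(1 - cos θ):

For θ₁ = 75°:
Δλ₁ = 2.4263 × (1 - cos(75°))
Δλ₁ = 2.4263 × 0.7412
Δλ₁ = 1.7983 pm

For θ₂ = 156°:
Δλ₂ = 2.4263 × (1 - cos(156°))
Δλ₂ = 2.4263 × 1.9135
Δλ₂ = 4.6429 pm

The 156° angle produces the larger shift.
Ratio: 4.6429/1.7983 = 2.582

(Intermediate values are shown rounded; full precision is carried through to the final answer.)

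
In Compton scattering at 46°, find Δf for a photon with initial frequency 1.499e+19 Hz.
5.354e+17 Hz (decrease)

Convert frequency to wavelength (c = 299792458 m/s):
λ₀ = c/f₀ = 299792458/1.499e+19 = 1.9999497e-11 m = 19.9995 pm

Calculate Compton shift:
Δλ = λ_C(1 - cos(46°)) = 0.7409 pm

Final wavelength:
λ' = λ₀ + Δλ = 19.9995 + 0.7409 = 20.7404 pm

Final frequency:
f' = c/λ' = 299792458/2.0740350e-11 = 1.4454551e+19 Hz

Frequency shift (decrease):
Δf = f₀ - f' = 1.499e+19 - 1.4454551e+19 = 5.354e+17 Hz

(Intermediate values are shown rounded; full precision is carried through to the final answer.)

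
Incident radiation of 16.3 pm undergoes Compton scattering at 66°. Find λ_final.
17.7394 pm

Using the Compton scattering formula:
λ' = λ + Δλ = λ + λ_C(1 - cos θ)

Given:
- Initial wavelength λ = 16.3 pm
- Scattering angle θ = 66°
- Compton wavelength λ_C ≈ 2.4263 pm

Calculate the shift:
Δλ = 2.4263 × (1 - cos(66°))
Δλ = 2.4263 × 0.5933
Δλ = 1.4394 pm

Final wavelength:
λ' = 16.3 + 1.4394 = 17.7394 pm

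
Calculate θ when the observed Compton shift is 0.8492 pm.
49.46°

From the Compton formula Δλ = λ_C(1 - cos θ), we can solve for θ:

cos θ = 1 - Δλ/λ_C

Given:
- Δλ = 0.8492 pm
- λ_C = h/(m_e·c) ≈ 2.42631024 pm

cos θ = 1 - 0.8492/2.42631024
cos θ = 1 - 0.349996
cos θ = 0.650004

θ = arccos(0.650004)
θ = 49.46°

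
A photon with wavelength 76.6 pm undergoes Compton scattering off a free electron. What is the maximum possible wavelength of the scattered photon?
81.4526 pm (at θ = 180°)

The Compton shift is Δλ = λ_C(1 − cos θ).

Since cos θ ranges from −1 to 1, the factor (1 − cos θ) ranges from 0 to 2; the maximum shift occurs at θ = 180° (backscattering):
Δλ_max = 2λ_C = 2 × 2.4263 pm = 4.8526 pm

Maximum scattered wavelength:
λ'_max = λ₀ + Δλ_max = 76.6 + 4.8526 = 81.4526 pm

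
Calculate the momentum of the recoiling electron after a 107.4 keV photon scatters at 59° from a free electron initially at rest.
5.4111e-23 kg·m/s

The electron is initially at rest, so by conservation of momentum:
p⃗_e = p⃗₀ − p⃗'  (incident photon momentum minus scattered photon momentum)

Photon momentum magnitudes (p = h/λ = E/c):
λ₀ = hc/E₀ = 11.5442 pm → p₀ = h/λ₀ = 5.7398e-23 kg·m/s
Δλ = λ_C(1 − cos 59°) = 1.1767 pm
λ' = 12.7208 pm → p' = h/λ' = 5.2088e-23 kg·m/s

The scattered photon makes angle θ = 59° with the incident direction, so by the law of cosines:
|p⃗_e|² = p₀² + p'² − 2p₀p'cos θ
|p⃗_e|² = (5.7398e-23)² + (5.2088e-23)² − 2·5.7398e-23·5.2088e-23·cos(59°)
|p⃗_e| = 5.4111e-23 kg·m/s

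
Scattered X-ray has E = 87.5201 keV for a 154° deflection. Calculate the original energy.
129.7000 keV

Convert final energy to wavelength (hc ≈ 1239.842 keV·pm):
λ' = hc/E' = 1239.842 / 87.5201 = 14.1664 pm

Calculate the Compton shift:
Δλ = λ_C(1 - cos(154°))
Δλ = 2.4263 × (1 - cos(154°))
Δλ = 4.6071 pm

Initial wavelength:
λ = λ' - Δλ = 14.1664 - 4.6071 = 9.5593 pm

Initial energy:
E = hc/λ = 1239.842 / 9.5593 = 129.7000 keV

(Intermediate values are shown rounded; full precision is carried through to the final answer.)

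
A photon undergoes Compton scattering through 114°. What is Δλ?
3.4132 pm

Using the Compton scattering formula:
Δλ = λ_C(1 - cos θ)

where λ_C = h/(m_e·c) ≈ 2.4263 pm is the Compton wavelength of an electron.

For θ = 114°:
cos(114°) = -0.4067
1 - cos(114°) = 1.4067

Δλ = 2.4263 × 1.4067
Δλ = 3.4132 pm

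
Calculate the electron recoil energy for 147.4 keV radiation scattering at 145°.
50.7280 keV

By energy conservation: K_e = E_initial - E_final

First find the scattered photon energy:
Initial wavelength: λ = hc/E = 8.4114 pm
Compton shift: Δλ = λ_C(1 - cos(145°)) = 4.4138 pm
Final wavelength: λ' = 8.4114 + 4.4138 = 12.8252 pm
Final photon energy: E' = hc/λ' = 96.6720 keV

Electron kinetic energy:
K_e = E - E' = 147.4000 - 96.6720 = 50.7280 keV

(Intermediate values are shown rounded; full precision is carried through to the final answer.)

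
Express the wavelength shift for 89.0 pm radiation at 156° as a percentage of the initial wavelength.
5.2167%

Calculate the Compton shift:
Δλ = λ_C(1 - cos(156°))
Δλ = 2.4263 × (1 - cos(156°))
Δλ = 2.4263 × 1.9135
Δλ = 4.6429 pm

Percentage change:
(Δλ/λ₀) × 100 = (4.6429/89.0) × 100
= 5.2167%

(Intermediate values are shown rounded; full precision is carried through to the final answer.)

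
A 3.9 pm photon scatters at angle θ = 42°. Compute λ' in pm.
4.5232 pm

Using the Compton scattering formula:
λ' = λ + Δλ = λ + λ_C(1 - cos θ)

Given:
- Initial wavelength λ = 3.9 pm
- Scattering angle θ = 42°
- Compton wavelength λ_C ≈ 2.4263 pm

Calculate the shift:
Δλ = 2.4263 × (1 - cos(42°))
Δλ = 2.4263 × 0.2569
Δλ = 0.6232 pm

Final wavelength:
λ' = 3.9 + 0.6232 = 4.5232 pm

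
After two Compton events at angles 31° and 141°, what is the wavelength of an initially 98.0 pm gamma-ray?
102.6585 pm

Apply Compton shift twice:

First scattering at θ₁ = 31°:
Δλ₁ = λ_C(1 - cos(31°))
Δλ₁ = 2.4263 × 0.1428
Δλ₁ = 0.3466 pm

After first scattering:
λ₁ = 98.0 + 0.3466 = 98.3466 pm

Second scattering at θ₂ = 141°:
Δλ₂ = λ_C(1 - cos(141°))
Δλ₂ = 2.4263 × 1.7771
Δλ₂ = 4.3119 pm

Final wavelength:
λ₂ = 98.3466 + 4.3119 = 102.6585 pm

Total shift: Δλ_total = 0.3466 + 4.3119 = 4.6585 pm

(Intermediate values are shown rounded; full precision is carried through to the final answer.)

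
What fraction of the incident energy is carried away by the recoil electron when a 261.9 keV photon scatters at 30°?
0.0643 (or 6.43%)

Calculate initial and final photon energies:

Initial: E₀ = 261.9 keV → λ₀ = 4.7340 pm
Compton shift: Δλ = 0.3251 pm
Final wavelength: λ' = 5.0591 pm
Final energy: E' = 245.0720 keV

Fractional energy loss:
(E₀ - E')/E₀ = (261.9000 - 245.0720)/261.9000
= 16.8280/261.9000
= 0.0643
= 6.43%

(Intermediate values are shown rounded; full precision is carried through to the final answer.)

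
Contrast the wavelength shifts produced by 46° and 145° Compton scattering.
145° produces the larger shift by a factor of 5.958

Calculate both shifts using Δλ = λ_C(1 - cos θ):

For θ₁ = 46°:
Δλ₁ = 2.4263 × (1 - cos(46°))
Δλ₁ = 2.4263 × 0.3053
Δλ₁ = 0.7409 pm

For θ₂ = 145°:
Δλ₂ = 2.4263 × (1 - cos(145°))
Δλ₂ = 2.4263 × 1.8192
Δλ₂ = 4.4138 pm

The 145° angle produces the larger shift.
Ratio: 4.4138/0.7409 = 5.958

(Intermediate values are shown rounded; full precision is carried through to the final answer.)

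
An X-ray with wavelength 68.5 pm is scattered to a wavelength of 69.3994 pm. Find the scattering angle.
51.00°

First find the wavelength shift:
Δλ = λ' - λ = 69.3994 - 68.5 = 0.8994 pm

Using Δλ = λ_C(1 - cos θ), with λ_C = h/(m_e·c) ≈ 2.42631024 pm:
cos θ = 1 - Δλ/λ_C
cos θ = 1 - 0.8994/2.42631024
cos θ = 0.629314

θ = arccos(0.629314)
θ = 51.00°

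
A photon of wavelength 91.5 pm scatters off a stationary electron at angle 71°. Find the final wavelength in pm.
93.1364 pm

Using the Compton scattering formula:
λ' = λ + Δλ = λ + λ_C(1 - cos θ)

Given:
- Initial wavelength λ = 91.5 pm
- Scattering angle θ = 71°
- Compton wavelength λ_C ≈ 2.4263 pm

Calculate the shift:
Δλ = 2.4263 × (1 - cos(71°))
Δλ = 2.4263 × 0.6744
Δλ = 1.6364 pm

Final wavelength:
λ' = 91.5 + 1.6364 = 93.1364 pm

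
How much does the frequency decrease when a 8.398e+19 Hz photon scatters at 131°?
4.447e+19 Hz (decrease)

Convert frequency to wavelength (c = 299792458 m/s):
λ₀ = c/f₀ = 299792458/8.398e+19 = 3.5698078e-12 m = 3.5698 pm

Calculate Compton shift:
Δλ = λ_C(1 - cos(131°)) = 4.0181 pm

Final wavelength:
λ' = λ₀ + Δλ = 3.5698 + 4.0181 = 7.5879 pm

Final frequency:
f' = c/λ' = 299792458/7.5879208e-12 = 3.9509171e+19 Hz

Frequency shift (decrease):
Δf = f₀ - f' = 8.398e+19 - 3.9509171e+19 = 4.447e+19 Hz

(Intermediate values are shown rounded; full precision is carried through to the final answer.)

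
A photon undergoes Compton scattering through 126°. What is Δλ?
3.8525 pm

Using the Compton scattering formula:
Δλ = λ_C(1 - cos θ)

where λ_C = h/(m_e·c) ≈ 2.4263 pm is the Compton wavelength of an electron.

For θ = 126°:
cos(126°) = -0.5878
1 - cos(126°) = 1.5878

Δλ = 2.4263 × 1.5878
Δλ = 3.8525 pm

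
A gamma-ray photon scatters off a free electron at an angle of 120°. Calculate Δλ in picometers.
3.6395 pm

Using the Compton scattering formula:
Δλ = λ_C(1 - cos θ)

where λ_C = h/(m_e·c) ≈ 2.4263 pm is the Compton wavelength of an electron.

For θ = 120°:
cos(120°) = -0.5000
1 - cos(120°) = 1.5000

Δλ = 2.4263 × 1.5000
Δλ = 3.6395 pm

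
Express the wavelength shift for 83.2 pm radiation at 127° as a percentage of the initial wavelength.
4.6713%

Calculate the Compton shift:
Δλ = λ_C(1 - cos(127°))
Δλ = 2.4263 × (1 - cos(127°))
Δλ = 2.4263 × 1.6018
Δλ = 3.8865 pm

Percentage change:
(Δλ/λ₀) × 100 = (3.8865/83.2) × 100
= 4.6713%

(Intermediate values are shown rounded; full precision is carried through to the final answer.)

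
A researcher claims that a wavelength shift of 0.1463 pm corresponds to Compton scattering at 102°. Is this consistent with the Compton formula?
No, inconsistent

Calculate the expected shift for θ = 102°:

Δλ_expected = λ_C(1 - cos(102°))
Δλ_expected = 2.4263 × (1 - cos(102°))
Δλ_expected = 2.4263 × 1.2079
Δλ_expected = 2.9308 pm

Given shift: 0.1463 pm
Expected shift: 2.9308 pm
Difference: 2.7844 pm

The values do not match. The given shift corresponds to θ ≈ 20.0°, not 102°.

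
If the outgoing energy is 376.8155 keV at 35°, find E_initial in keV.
434.8000 keV

Convert final energy to wavelength (hc ≈ 1239.842 keV·pm):
λ' = hc/E' = 1239.842 / 376.8155 = 3.2903 pm

Calculate the Compton shift:
Δλ = λ_C(1 - cos(35°))
Δλ = 2.4263 × (1 - cos(35°))
Δλ = 0.4388 pm

Initial wavelength:
λ = λ' - Δλ = 3.2903 - 0.4388 = 2.8515 pm

Initial energy:
E = hc/λ = 1239.842 / 2.8515 = 434.8000 keV

(Intermediate values are shown rounded; full precision is carried through to the final answer.)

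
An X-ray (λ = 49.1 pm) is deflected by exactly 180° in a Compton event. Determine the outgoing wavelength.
53.9526 pm

Using the Compton formula: λ' = λ + λ_C(1 − cos θ)

For θ = 180°, cos θ = -1 (exact) = -1.0000, so:
1 − cos 180° = 1 − (-1) = 2.0000

Δλ = λ_C × 2.0000 = 2.4263 × 2.0000 = 4.8526 pm

λ' = 49.1 + 4.8526 = 53.9526 pm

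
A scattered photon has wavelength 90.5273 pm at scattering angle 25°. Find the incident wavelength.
90.3000 pm

From λ' = λ + Δλ, we have λ = λ' - Δλ

First calculate the Compton shift:
Δλ = λ_C(1 - cos θ)
Δλ = 2.4263 × (1 - cos(25°))
Δλ = 2.4263 × 0.0937
Δλ = 0.2273 pm

Initial wavelength:
λ = λ' - Δλ
λ = 90.5273 - 0.2273
λ = 90.3000 pm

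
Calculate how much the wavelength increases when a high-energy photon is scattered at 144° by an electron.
4.3892 pm

Using the Compton scattering formula:
Δλ = λ_C(1 - cos θ)

where λ_C = h/(m_e·c) ≈ 2.4263 pm is the Compton wavelength of an electron.

For θ = 144°:
cos(144°) = -0.8090
1 - cos(144°) = 1.8090

Δλ = 2.4263 × 1.8090
Δλ = 4.3892 pm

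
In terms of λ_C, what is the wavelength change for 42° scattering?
0.2569 λ_C

The Compton shift formula is:
Δλ = λ_C(1 - cos θ)

Dividing both sides by λ_C:
Δλ/λ_C = 1 - cos θ

For θ = 42°:
Δλ/λ_C = 1 - cos(42°)
Δλ/λ_C = 1 - 0.7431
Δλ/λ_C = 0.2569

This means the shift is 0.2569 × λ_C = 0.6232 pm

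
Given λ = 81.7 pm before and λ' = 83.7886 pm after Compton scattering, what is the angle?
82.00°

First find the wavelength shift:
Δλ = λ' - λ = 83.7886 - 81.7 = 2.0886 pm

Using Δλ = λ_C(1 - cos θ), with λ_C = h/(m_e·c) ≈ 2.42631024 pm:
cos θ = 1 - Δλ/λ_C
cos θ = 1 - 2.0886/2.42631024
cos θ = 0.139187

θ = arccos(0.139187)
θ = 82.00°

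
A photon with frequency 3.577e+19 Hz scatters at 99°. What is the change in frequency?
8.972e+18 Hz (decrease)

Convert frequency to wavelength (c = 299792458 m/s):
λ₀ = c/f₀ = 299792458/3.577e+19 = 8.3811143e-12 m = 8.3811 pm

Calculate Compton shift:
Δλ = λ_C(1 - cos(99°)) = 2.8059 pm

Final wavelength:
λ' = λ₀ + Δλ = 8.3811 + 2.8059 = 11.1870 pm

Final frequency:
f' = c/λ' = 299792458/1.1186983e-11 = 2.6798329e+19 Hz

Frequency shift (decrease):
Δf = f₀ - f' = 3.577e+19 - 2.6798329e+19 = 8.972e+18 Hz

(Intermediate values are shown rounded; full precision is carried through to the final answer.)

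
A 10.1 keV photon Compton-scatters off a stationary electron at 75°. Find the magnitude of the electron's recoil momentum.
6.5247e-24 kg·m/s

The electron is initially at rest, so by conservation of momentum:
p⃗_e = p⃗₀ − p⃗'  (incident photon momentum minus scattered photon momentum)

Photon momentum magnitudes (p = h/λ = E/c):
λ₀ = hc/E₀ = 122.7566 pm → p₀ = h/λ₀ = 5.3977e-24 kg·m/s
Δλ = λ_C(1 − cos 75°) = 1.7983 pm
λ' = 124.5550 pm → p' = h/λ' = 5.3198e-24 kg·m/s

The scattered photon makes angle θ = 75° with the incident direction, so by the law of cosines:
|p⃗_e|² = p₀² + p'² − 2p₀p'cos θ
|p⃗_e|² = (5.3977e-24)² + (5.3198e-24)² − 2·5.3977e-24·5.3198e-24·cos(75°)
|p⃗_e| = 6.5247e-24 kg·m/s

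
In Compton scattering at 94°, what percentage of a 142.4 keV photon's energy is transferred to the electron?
0.2296 (or 22.96%)

Calculate initial and final photon energies:

Initial: E₀ = 142.4 keV → λ₀ = 8.7068 pm
Compton shift: Δλ = 2.5956 pm
Final wavelength: λ' = 11.3023 pm
Final energy: E' = 109.6980 keV

Fractional energy loss:
(E₀ - E')/E₀ = (142.4000 - 109.6980)/142.4000
= 32.7020/142.4000
= 0.2296
= 22.96%

(Intermediate values are shown rounded; full precision is carried through to the final answer.)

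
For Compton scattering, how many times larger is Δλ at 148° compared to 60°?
148° produces the larger shift by a factor of 3.696

Calculate both shifts using Δλ = λ_C(1 - cos θ):

For θ₁ = 60°:
Δλ₁ = 2.4263 × (1 - cos(60°))
Δλ₁ = 2.4263 × 0.5000
Δλ₁ = 1.2132 pm

For θ₂ = 148°:
Δλ₂ = 2.4263 × (1 - cos(148°))
Δλ₂ = 2.4263 × 1.8480
Δλ₂ = 4.4839 pm

The 148° angle produces the larger shift.
Ratio: 4.4839/1.2132 = 3.696

(Intermediate values are shown rounded; full precision is carried through to the final answer.)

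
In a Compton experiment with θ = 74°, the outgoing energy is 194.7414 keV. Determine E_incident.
269.0000 keV

Convert final energy to wavelength (hc ≈ 1239.842 keV·pm):
λ' = hc/E' = 1239.842 / 194.7414 = 6.3666 pm

Calculate the Compton shift:
Δλ = λ_C(1 - cos(74°))
Δλ = 2.4263 × (1 - cos(74°))
Δλ = 1.7575 pm

Initial wavelength:
λ = λ' - Δλ = 6.3666 - 1.7575 = 4.6091 pm

Initial energy:
E = hc/λ = 1239.842 / 4.6091 = 269.0000 keV

(Intermediate values are shown rounded; full precision is carried through to the final answer.)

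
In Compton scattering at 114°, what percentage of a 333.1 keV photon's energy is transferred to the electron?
0.4784 (or 47.84%)

Calculate initial and final photon energies:

Initial: E₀ = 333.1 keV → λ₀ = 3.7221 pm
Compton shift: Δλ = 3.4132 pm
Final wavelength: λ' = 7.1353 pm
Final energy: E' = 173.7615 keV

Fractional energy loss:
(E₀ - E')/E₀ = (333.1000 - 173.7615)/333.1000
= 159.3385/333.1000
= 0.4784
= 47.84%

(Intermediate values are shown rounded; full precision is carried through to the final answer.)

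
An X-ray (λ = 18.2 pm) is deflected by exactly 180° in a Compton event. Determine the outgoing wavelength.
23.0526 pm

Using the Compton formula: λ' = λ + λ_C(1 − cos θ)

For θ = 180°, cos θ = -1 (exact) = -1.0000, so:
1 − cos 180° = 1 − (-1) = 2.0000

Δλ = λ_C × 2.0000 = 2.4263 × 2.0000 = 4.8526 pm

λ' = 18.2 + 4.8526 = 23.0526 pm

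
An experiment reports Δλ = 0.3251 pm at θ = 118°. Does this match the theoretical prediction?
No, inconsistent

Calculate the expected shift for θ = 118°:

Δλ_expected = λ_C(1 - cos(118°))
Δλ_expected = 2.4263 × (1 - cos(118°))
Δλ_expected = 2.4263 × 1.4695
Δλ_expected = 3.5654 pm

Given shift: 0.3251 pm
Expected shift: 3.5654 pm
Difference: 3.2403 pm

The values do not match. The given shift corresponds to θ ≈ 30.0°, not 118°.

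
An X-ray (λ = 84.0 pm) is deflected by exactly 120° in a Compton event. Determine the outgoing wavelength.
87.6395 pm

Using the Compton formula: λ' = λ + λ_C(1 − cos θ)

For θ = 120°, cos θ = -1/2 (exact) = -0.5000, so:
1 − cos 120° = 1 − (-1/2) = 1.5000

Δλ = λ_C × 1.5000 = 2.4263 × 1.5000 = 3.6395 pm

λ' = 84.0 + 3.6395 = 87.6395 pm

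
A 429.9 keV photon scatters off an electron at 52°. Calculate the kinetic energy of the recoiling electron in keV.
105.0405 keV

By energy conservation: K_e = E_initial - E_final

First find the scattered photon energy:
Initial wavelength: λ = hc/E = 2.8840 pm
Compton shift: Δλ = λ_C(1 - cos(52°)) = 0.9325 pm
Final wavelength: λ' = 2.8840 + 0.9325 = 3.8165 pm
Final photon energy: E' = hc/λ' = 324.8595 keV

Electron kinetic energy:
K_e = E - E' = 429.9000 - 324.8595 = 105.0405 keV

(Intermediate values are shown rounded; full precision is carried through to the final answer.)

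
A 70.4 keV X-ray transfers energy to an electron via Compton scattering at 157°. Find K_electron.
14.7296 keV

By energy conservation: K_e = E_initial - E_final

First find the scattered photon energy:
Initial wavelength: λ = hc/E = 17.6114 pm
Compton shift: Δλ = λ_C(1 - cos(157°)) = 4.6597 pm
Final wavelength: λ' = 17.6114 + 4.6597 = 22.2711 pm
Final photon energy: E' = hc/λ' = 55.6704 keV

Electron kinetic energy:
K_e = E - E' = 70.4000 - 55.6704 = 14.7296 keV

(Intermediate values are shown rounded; full precision is carried through to the final answer.)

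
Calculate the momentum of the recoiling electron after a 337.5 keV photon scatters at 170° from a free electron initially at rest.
2.5759e-22 kg·m/s

The electron is initially at rest, so by conservation of momentum:
p⃗_e = p⃗₀ − p⃗'  (incident photon momentum minus scattered photon momentum)

Photon momentum magnitudes (p = h/λ = E/c):
λ₀ = hc/E₀ = 3.6736 pm → p₀ = h/λ₀ = 1.8037e-22 kg·m/s
Δλ = λ_C(1 − cos 170°) = 4.8158 pm
λ' = 8.4894 pm → p' = h/λ' = 7.8051e-23 kg·m/s

The scattered photon makes angle θ = 170° with the incident direction, so by the law of cosines:
|p⃗_e|² = p₀² + p'² − 2p₀p'cos θ
|p⃗_e|² = (1.8037e-22)² + (7.8051e-23)² − 2·1.8037e-22·7.8051e-23·cos(170°)
|p⃗_e| = 2.5759e-22 kg·m/s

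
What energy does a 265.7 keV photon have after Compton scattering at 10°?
263.6176 keV

First convert energy to wavelength:
λ = hc/E, with hc ≈ 1239.842 keV·pm (i.e. 1239.842 eV·nm)

For E = 265.7 keV = 265700 eV:
λ = 1239.842 keV·pm / 265.7 keV
λ = 4.6663 pm

Calculate the Compton shift:
Δλ = λ_C(1 - cos(10°)) = 2.4263 × 0.0152
Δλ = 0.0369 pm

Final wavelength:
λ' = 4.6663 + 0.0369 = 4.7032 pm

Final energy:
E' = hc/λ' = 1239.842 / 4.7032 = 263.6176 keV

(Intermediate values are shown rounded; full precision is carried through to the final answer.)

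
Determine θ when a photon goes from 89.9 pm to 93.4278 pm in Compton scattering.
117.00°

First find the wavelength shift:
Δλ = λ' - λ = 93.4278 - 89.9 = 3.5278 pm

Using Δλ = λ_C(1 - cos θ), with λ_C = h/(m_e·c) ≈ 2.42631024 pm:
cos θ = 1 - Δλ/λ_C
cos θ = 1 - 3.5278/2.42631024
cos θ = -0.453977

θ = arccos(-0.453977)
θ = 117.00°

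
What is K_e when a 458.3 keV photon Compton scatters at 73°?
177.9344 keV

By energy conservation: K_e = E_initial - E_final

First find the scattered photon energy:
Initial wavelength: λ = hc/E = 2.7053 pm
Compton shift: Δλ = λ_C(1 - cos(73°)) = 1.7169 pm
Final wavelength: λ' = 2.7053 + 1.7169 = 4.4222 pm
Final photon energy: E' = hc/λ' = 280.3656 keV

Electron kinetic energy:
K_e = E - E' = 458.3000 - 280.3656 = 177.9344 keV

(Intermediate values are shown rounded; full precision is carried through to the final answer.)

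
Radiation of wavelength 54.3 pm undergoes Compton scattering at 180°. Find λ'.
59.1526 pm

Using the Compton formula: λ' = λ + λ_C(1 − cos θ)

For θ = 180°, cos θ = -1 (exact) = -1.0000, so:
1 − cos 180° = 1 − (-1) = 2.0000

Δλ = λ_C × 2.0000 = 2.4263 × 2.0000 = 4.8526 pm

λ' = 54.3 + 4.8526 = 59.1526 pm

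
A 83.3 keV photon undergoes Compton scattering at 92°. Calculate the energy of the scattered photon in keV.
71.2756 keV

First convert energy to wavelength:
λ = hc/E, with hc ≈ 1239.842 keV·pm (i.e. 1239.842 eV·nm)

For E = 83.3 keV = 83300 eV:
λ = 1239.842 keV·pm / 83.3 keV
λ = 14.8841 pm

Calculate the Compton shift:
Δλ = λ_C(1 - cos(92°)) = 2.4263 × 1.0349
Δλ = 2.5110 pm

Final wavelength:
λ' = 14.8841 + 2.5110 = 17.3950 pm

Final energy:
E' = hc/λ' = 1239.842 / 17.3950 = 71.2756 keV

(Intermediate values are shown rounded; full precision is carried through to the final answer.)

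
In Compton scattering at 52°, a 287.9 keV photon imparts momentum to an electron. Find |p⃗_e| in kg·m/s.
1.2533e-22 kg·m/s

The electron is initially at rest, so by conservation of momentum:
p⃗_e = p⃗₀ − p⃗'  (incident photon momentum minus scattered photon momentum)

Photon momentum magnitudes (p = h/λ = E/c):
λ₀ = hc/E₀ = 4.3065 pm → p₀ = h/λ₀ = 1.5386e-22 kg·m/s
Δλ = λ_C(1 − cos 52°) = 0.9325 pm
λ' = 5.2390 pm → p' = h/λ' = 1.2648e-22 kg·m/s

The scattered photon makes angle θ = 52° with the incident direction, so by the law of cosines:
|p⃗_e|² = p₀² + p'² − 2p₀p'cos θ
|p⃗_e|² = (1.5386e-22)² + (1.2648e-22)² − 2·1.5386e-22·1.2648e-22·cos(52°)
|p⃗_e| = 1.2533e-22 kg·m/s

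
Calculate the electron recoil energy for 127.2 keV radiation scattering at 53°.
11.4708 keV

By energy conservation: K_e = E_initial - E_final

First find the scattered photon energy:
Initial wavelength: λ = hc/E = 9.7472 pm
Compton shift: Δλ = λ_C(1 - cos(53°)) = 0.9661 pm
Final wavelength: λ' = 9.7472 + 0.9661 = 10.7133 pm
Final photon energy: E' = hc/λ' = 115.7292 keV

Electron kinetic energy:
K_e = E - E' = 127.2000 - 115.7292 = 11.4708 keV

(Intermediate values are shown rounded; full precision is carried through to the final answer.)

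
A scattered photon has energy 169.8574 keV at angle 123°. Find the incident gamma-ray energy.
349.1001 keV

Convert final energy to wavelength (hc ≈ 1239.842 keV·pm):
λ' = hc/E' = 1239.842 / 169.8574 = 7.2993 pm

Calculate the Compton shift:
Δλ = λ_C(1 - cos(123°))
Δλ = 2.4263 × (1 - cos(123°))
Δλ = 3.7478 pm

Initial wavelength:
λ = λ' - Δλ = 7.2993 - 3.7478 = 3.5515 pm

Initial energy:
E = hc/λ = 1239.842 / 3.5515 = 349.1001 keV

(Intermediate values are shown rounded; full precision is carried through to the final answer.)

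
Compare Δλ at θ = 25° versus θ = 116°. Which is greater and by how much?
116° produces the larger shift by a factor of 15.352

Calculate both shifts using Δλ = λ_C(1 - cos θ):

For θ₁ = 25°:
Δλ₁ = 2.4263 × (1 - cos(25°))
Δλ₁ = 2.4263 × 0.0937
Δλ₁ = 0.2273 pm

For θ₂ = 116°:
Δλ₂ = 2.4263 × (1 - cos(116°))
Δλ₂ = 2.4263 × 1.4384
Δλ₂ = 3.4899 pm

The 116° angle produces the larger shift.
Ratio: 3.4899/0.2273 = 15.352

(Intermediate values are shown rounded; full precision is carried through to the final answer.)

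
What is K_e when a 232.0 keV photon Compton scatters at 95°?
76.6688 keV

By energy conservation: K_e = E_initial - E_final

First find the scattered photon energy:
Initial wavelength: λ = hc/E = 5.3441 pm
Compton shift: Δλ = λ_C(1 - cos(95°)) = 2.6378 pm
Final wavelength: λ' = 5.3441 + 2.6378 = 7.9819 pm
Final photon energy: E' = hc/λ' = 155.3312 keV

Electron kinetic energy:
K_e = E - E' = 232.0000 - 155.3312 = 76.6688 keV

(Intermediate values are shown rounded; full precision is carried through to the final answer.)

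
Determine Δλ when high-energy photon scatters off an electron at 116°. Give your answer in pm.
3.4899 pm

Using the Compton scattering formula:
Δλ = λ_C(1 - cos θ)

where λ_C = h/(m_e·c) ≈ 2.4263 pm is the Compton wavelength of an electron.

For θ = 116°:
cos(116°) = -0.4384
1 - cos(116°) = 1.4384

Δλ = 2.4263 × 1.4384
Δλ = 3.4899 pm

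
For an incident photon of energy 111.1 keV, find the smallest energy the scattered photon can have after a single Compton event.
77.4305 keV (at θ = 180°)

The scattered photon has minimum energy when its wavelength is maximum, i.e., when the Compton shift Δλ = λ_C(1 − cos θ) is maximum. This occurs at θ = 180° (backscattering), giving Δλ_max = 2λ_C = 4.8526 pm.

Initial wavelength: λ₀ = hc/E₀ = 11.1597 pm
Maximum final wavelength: λ'_max = λ₀ + 2λ_C = 11.1597 + 4.8526 = 16.0123 pm
Minimum final energy: E'_min = hc/λ'_max = 77.4305 keV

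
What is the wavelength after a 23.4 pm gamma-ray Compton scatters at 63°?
24.7248 pm

Using the Compton scattering formula:
λ' = λ + Δλ = λ + λ_C(1 - cos θ)

Given:
- Initial wavelength λ = 23.4 pm
- Scattering angle θ = 63°
- Compton wavelength λ_C ≈ 2.4263 pm

Calculate the shift:
Δλ = 2.4263 × (1 - cos(63°))
Δλ = 2.4263 × 0.5460
Δλ = 1.3248 pm

Final wavelength:
λ' = 23.4 + 1.3248 = 24.7248 pm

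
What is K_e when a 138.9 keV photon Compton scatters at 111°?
37.4563 keV

By energy conservation: K_e = E_initial - E_final

First find the scattered photon energy:
Initial wavelength: λ = hc/E = 8.9261 pm
Compton shift: Δλ = λ_C(1 - cos(111°)) = 3.2958 pm
Final wavelength: λ' = 8.9261 + 3.2958 = 12.2220 pm
Final photon energy: E' = hc/λ' = 101.4437 keV

Electron kinetic energy:
K_e = E - E' = 138.9000 - 101.4437 = 37.4563 keV

(Intermediate values are shown rounded; full precision is carried through to the final answer.)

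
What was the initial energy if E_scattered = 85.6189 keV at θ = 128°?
117.3999 keV

Convert final energy to wavelength (hc ≈ 1239.842 keV·pm):
λ' = hc/E' = 1239.842 / 85.6189 = 14.4809 pm

Calculate the Compton shift:
Δλ = λ_C(1 - cos(128°))
Δλ = 2.4263 × (1 - cos(128°))
Δλ = 3.9201 pm

Initial wavelength:
λ = λ' - Δλ = 14.4809 - 3.9201 = 10.5608 pm

Initial energy:
E = hc/λ = 1239.842 / 10.5608 = 117.3999 keV

(Intermediate values are shown rounded; full precision is carried through to the final answer.)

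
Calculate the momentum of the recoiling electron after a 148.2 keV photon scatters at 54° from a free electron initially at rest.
6.8490e-23 kg·m/s

The electron is initially at rest, so by conservation of momentum:
p⃗_e = p⃗₀ − p⃗'  (incident photon momentum minus scattered photon momentum)

Photon momentum magnitudes (p = h/λ = E/c):
λ₀ = hc/E₀ = 8.3660 pm → p₀ = h/λ₀ = 7.9202e-23 kg·m/s
Δλ = λ_C(1 − cos 54°) = 1.0002 pm
λ' = 9.3662 pm → p' = h/λ' = 7.0745e-23 kg·m/s

The scattered photon makes angle θ = 54° with the incident direction, so by the law of cosines:
|p⃗_e|² = p₀² + p'² − 2p₀p'cos θ
|p⃗_e|² = (7.9202e-23)² + (7.0745e-23)² − 2·7.9202e-23·7.0745e-23·cos(54°)
|p⃗_e| = 6.8490e-23 kg·m/s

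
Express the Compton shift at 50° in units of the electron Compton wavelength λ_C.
0.3572 λ_C

The Compton shift formula is:
Δλ = λ_C(1 - cos θ)

Dividing both sides by λ_C:
Δλ/λ_C = 1 - cos θ

For θ = 50°:
Δλ/λ_C = 1 - cos(50°)
Δλ/λ_C = 1 - 0.6428
Δλ/λ_C = 0.3572

This means the shift is 0.3572 × λ_C = 0.8667 pm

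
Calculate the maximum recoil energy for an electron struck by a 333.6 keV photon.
188.9137 keV

Maximum energy transfer occurs at θ = 180° (backscattering).

Initial photon: E₀ = 333.6 keV → λ₀ = 3.7166 pm

Maximum Compton shift (at 180°):
Δλ_max = 2λ_C = 2 × 2.4263 = 4.8526 pm

Final wavelength:
λ' = 3.7166 + 4.8526 = 8.5692 pm

Minimum photon energy (maximum energy to electron):
E'_min = hc/λ' = 144.6863 keV

Maximum electron kinetic energy:
K_max = E₀ - E'_min = 333.6000 - 144.6863 = 188.9137 keV

(Intermediate values are shown rounded; full precision is carried through to the final answer.)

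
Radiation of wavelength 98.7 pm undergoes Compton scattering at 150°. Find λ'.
103.2276 pm

Using the Compton formula: λ' = λ + λ_C(1 − cos θ)

For θ = 150°, cos θ = -√3/2 (exact) ≈ -0.8660, so:
1 − cos 150° = 1 − (-√3/2) ≈ 1.8660

Δλ = λ_C × 1.8660 = 2.4263 × 1.8660 = 4.5276 pm

λ' = 98.7 + 4.5276 = 103.2276 pm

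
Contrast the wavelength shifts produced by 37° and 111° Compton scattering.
111° produces the larger shift by a factor of 6.746

Calculate both shifts using Δλ = λ_C(1 - cos θ):

For θ₁ = 37°:
Δλ₁ = 2.4263 × (1 - cos(37°))
Δλ₁ = 2.4263 × 0.2014
Δλ₁ = 0.4886 pm

For θ₂ = 111°:
Δλ₂ = 2.4263 × (1 - cos(111°))
Δλ₂ = 2.4263 × 1.3584
Δλ₂ = 3.2958 pm

The 111° angle produces the larger shift.
Ratio: 3.2958/0.4886 = 6.746

(Intermediate values are shown rounded; full precision is carried through to the final answer.)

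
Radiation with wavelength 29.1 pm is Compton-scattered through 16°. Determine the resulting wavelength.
29.1940 pm

Using the Compton scattering formula:
λ' = λ + Δλ = λ + λ_C(1 - cos θ)

Given:
- Initial wavelength λ = 29.1 pm
- Scattering angle θ = 16°
- Compton wavelength λ_C ≈ 2.4263 pm

Calculate the shift:
Δλ = 2.4263 × (1 - cos(16°))
Δλ = 2.4263 × 0.0387
Δλ = 0.0940 pm

Final wavelength:
λ' = 29.1 + 0.0940 = 29.1940 pm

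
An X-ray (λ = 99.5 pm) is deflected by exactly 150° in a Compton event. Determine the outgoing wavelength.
104.0276 pm

Using the Compton formula: λ' = λ + λ_C(1 − cos θ)

For θ = 150°, cos θ = -√3/2 (exact) ≈ -0.8660, so:
1 − cos 150° = 1 − (-√3/2) ≈ 1.8660

Δλ = λ_C × 1.8660 = 2.4263 × 1.8660 = 4.5276 pm

λ' = 99.5 + 4.5276 = 104.0276 pm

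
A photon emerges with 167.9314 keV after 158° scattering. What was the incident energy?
457.9997 keV

Convert final energy to wavelength (hc ≈ 1239.842 keV·pm):
λ' = hc/E' = 1239.842 / 167.9314 = 7.3830 pm

Calculate the Compton shift:
Δλ = λ_C(1 - cos(158°))
Δλ = 2.4263 × (1 - cos(158°))
Δλ = 4.6759 pm

Initial wavelength:
λ = λ' - Δλ = 7.3830 - 4.6759 = 2.7071 pm

Initial energy:
E = hc/λ = 1239.842 / 2.7071 = 457.9997 keV

(Intermediate values are shown rounded; full precision is carried through to the final answer.)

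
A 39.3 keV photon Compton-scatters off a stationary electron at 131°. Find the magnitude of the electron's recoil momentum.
3.6078e-23 kg·m/s

The electron is initially at rest, so by conservation of momentum:
p⃗_e = p⃗₀ − p⃗'  (incident photon momentum minus scattered photon momentum)

Photon momentum magnitudes (p = h/λ = E/c):
λ₀ = hc/E₀ = 31.5481 pm → p₀ = h/λ₀ = 2.1003e-23 kg·m/s
Δλ = λ_C(1 − cos 131°) = 4.0181 pm
λ' = 35.5663 pm → p' = h/λ' = 1.8630e-23 kg·m/s

The scattered photon makes angle θ = 131° with the incident direction, so by the law of cosines:
|p⃗_e|² = p₀² + p'² − 2p₀p'cos θ
|p⃗_e|² = (2.1003e-23)² + (1.8630e-23)² − 2·2.1003e-23·1.8630e-23·cos(131°)
|p⃗_e| = 3.6078e-23 kg·m/s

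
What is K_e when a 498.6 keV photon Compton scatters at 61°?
166.7950 keV

By energy conservation: K_e = E_initial - E_final

First find the scattered photon energy:
Initial wavelength: λ = hc/E = 2.4866 pm
Compton shift: Δλ = λ_C(1 - cos(61°)) = 1.2500 pm
Final wavelength: λ' = 2.4866 + 1.2500 = 3.7367 pm
Final photon energy: E' = hc/λ' = 331.8050 keV

Electron kinetic energy:
K_e = E - E' = 498.6000 - 331.8050 = 166.7950 keV

(Intermediate values are shown rounded; full precision is carried through to the final answer.)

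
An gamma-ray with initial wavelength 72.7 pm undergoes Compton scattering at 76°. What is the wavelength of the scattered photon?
74.5393 pm

Using the Compton scattering formula:
λ' = λ + Δλ = λ + λ_C(1 - cos θ)

Given:
- Initial wavelength λ = 72.7 pm
- Scattering angle θ = 76°
- Compton wavelength λ_C ≈ 2.4263 pm

Calculate the shift:
Δλ = 2.4263 × (1 - cos(76°))
Δλ = 2.4263 × 0.7581
Δλ = 1.8393 pm

Final wavelength:
λ' = 72.7 + 1.8393 = 74.5393 pm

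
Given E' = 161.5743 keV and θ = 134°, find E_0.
348.0998 keV

Convert final energy to wavelength (hc ≈ 1239.842 keV·pm):
λ' = hc/E' = 1239.842 / 161.5743 = 7.6735 pm

Calculate the Compton shift:
Δλ = λ_C(1 - cos(134°))
Δλ = 2.4263 × (1 - cos(134°))
Δλ = 4.1118 pm

Initial wavelength:
λ = λ' - Δλ = 7.6735 - 4.1118 = 3.5617 pm

Initial energy:
E = hc/λ = 1239.842 / 3.5617 = 348.0998 keV

(Intermediate values are shown rounded; full precision is carried through to the final answer.)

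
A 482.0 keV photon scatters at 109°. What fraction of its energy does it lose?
0.5556 (or 55.56%)

Calculate initial and final photon energies:

Initial: E₀ = 482.0 keV → λ₀ = 2.5723 pm
Compton shift: Δλ = 3.2162 pm
Final wavelength: λ' = 5.7885 pm
Final energy: E' = 214.1896 keV

Fractional energy loss:
(E₀ - E')/E₀ = (482.0000 - 214.1896)/482.0000
= 267.8104/482.0000
= 0.5556
= 55.56%

(Intermediate values are shown rounded; full precision is carried through to the final answer.)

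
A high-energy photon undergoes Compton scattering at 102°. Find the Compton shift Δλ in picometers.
2.9308 pm

Using the Compton scattering formula:
Δλ = λ_C(1 - cos θ)

where λ_C = h/(m_e·c) ≈ 2.4263 pm is the Compton wavelength of an electron.

For θ = 102°:
cos(102°) = -0.2079
1 - cos(102°) = 1.2079

Δλ = 2.4263 × 1.2079
Δλ = 2.9308 pm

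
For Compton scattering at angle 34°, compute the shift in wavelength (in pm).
0.4148 pm

Using the Compton scattering formula:
Δλ = λ_C(1 - cos θ)

where λ_C = h/(m_e·c) ≈ 2.4263 pm is the Compton wavelength of an electron.

For θ = 34°:
cos(34°) = 0.8290
1 - cos(34°) = 0.1710

Δλ = 2.4263 × 0.1710
Δλ = 0.4148 pm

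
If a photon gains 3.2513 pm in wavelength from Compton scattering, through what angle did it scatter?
109.88°

From the Compton formula Δλ = λ_C(1 - cos θ), we can solve for θ:

cos θ = 1 - Δλ/λ_C

Given:
- Δλ = 3.2513 pm
- λ_C = h/(m_e·c) ≈ 2.42631024 pm

cos θ = 1 - 3.2513/2.42631024
cos θ = 1 - 1.340018
cos θ = -0.340018

θ = arccos(-0.340018)
θ = 109.88°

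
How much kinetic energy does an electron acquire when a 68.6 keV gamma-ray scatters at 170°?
14.4330 keV

By energy conservation: K_e = E_initial - E_final

First find the scattered photon energy:
Initial wavelength: λ = hc/E = 18.0735 pm
Compton shift: Δλ = λ_C(1 - cos(170°)) = 4.8158 pm
Final wavelength: λ' = 18.0735 + 4.8158 = 22.8893 pm
Final photon energy: E' = hc/λ' = 54.1670 keV

Electron kinetic energy:
K_e = E - E' = 68.6000 - 54.1670 = 14.4330 keV

(Intermediate values are shown rounded; full precision is carried through to the final answer.)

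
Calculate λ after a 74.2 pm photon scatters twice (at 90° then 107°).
79.7620 pm

Apply Compton shift twice:

First scattering at θ₁ = 90°:
Δλ₁ = λ_C(1 - cos(90°))
Δλ₁ = 2.4263 × 1.0000
Δλ₁ = 2.4263 pm

After first scattering:
λ₁ = 74.2 + 2.4263 = 76.6263 pm

Second scattering at θ₂ = 107°:
Δλ₂ = λ_C(1 - cos(107°))
Δλ₂ = 2.4263 × 1.2924
Δλ₂ = 3.1357 pm

Final wavelength:
λ₂ = 76.6263 + 3.1357 = 79.7620 pm

Total shift: Δλ_total = 2.4263 + 3.1357 = 5.5620 pm

(Intermediate values are shown rounded; full precision is carried through to the final answer.)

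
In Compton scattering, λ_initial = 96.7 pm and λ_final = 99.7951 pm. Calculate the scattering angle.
106.00°

First find the wavelength shift:
Δλ = λ' - λ = 99.7951 - 96.7 = 3.0951 pm

Using Δλ = λ_C(1 - cos θ), with λ_C = h/(m_e·c) ≈ 2.42631024 pm:
cos θ = 1 - Δλ/λ_C
cos θ = 1 - 3.0951/2.42631024
cos θ = -0.275641

θ = arccos(-0.275641)
θ = 106.00°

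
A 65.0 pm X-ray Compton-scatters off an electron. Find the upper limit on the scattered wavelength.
69.8526 pm (at θ = 180°)

The Compton shift is Δλ = λ_C(1 − cos θ).

Since cos θ ranges from −1 to 1, the factor (1 − cos θ) ranges from 0 to 2; the maximum shift occurs at θ = 180° (backscattering):
Δλ_max = 2λ_C = 2 × 2.4263 pm = 4.8526 pm

Maximum scattered wavelength:
λ'_max = λ₀ + Δλ_max = 65.0 + 4.8526 = 69.8526 pm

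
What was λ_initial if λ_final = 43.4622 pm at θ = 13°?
43.4000 pm

From λ' = λ + Δλ, we have λ = λ' - Δλ

First calculate the Compton shift:
Δλ = λ_C(1 - cos θ)
Δλ = 2.4263 × (1 - cos(13°))
Δλ = 2.4263 × 0.0256
Δλ = 0.0622 pm

Initial wavelength:
λ = λ' - Δλ
λ = 43.4622 - 0.0622
λ = 43.4000 pm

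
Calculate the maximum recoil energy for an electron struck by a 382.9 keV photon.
229.6562 keV

Maximum energy transfer occurs at θ = 180° (backscattering).

Initial photon: E₀ = 382.9 keV → λ₀ = 3.2380 pm

Maximum Compton shift (at 180°):
Δλ_max = 2λ_C = 2 × 2.4263 = 4.8526 pm

Final wavelength:
λ' = 3.2380 + 4.8526 = 8.0907 pm

Minimum photon energy (maximum energy to electron):
E'_min = hc/λ' = 153.2438 keV

Maximum electron kinetic energy:
K_max = E₀ - E'_min = 382.9000 - 153.2438 = 229.6562 keV

(Intermediate values are shown rounded; full precision is carried through to the final answer.)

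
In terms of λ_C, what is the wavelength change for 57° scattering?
0.4554 λ_C

The Compton shift formula is:
Δλ = λ_C(1 - cos θ)

Dividing both sides by λ_C:
Δλ/λ_C = 1 - cos θ

For θ = 57°:
Δλ/λ_C = 1 - cos(57°)
Δλ/λ_C = 1 - 0.5446
Δλ/λ_C = 0.4554

This means the shift is 0.4554 × λ_C = 1.1048 pm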